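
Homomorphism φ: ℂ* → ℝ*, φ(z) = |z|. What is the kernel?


Kernel = preimage of identity
ker(φ) = {z ∈ ℂ* | |z| = 1} = unit circle S¹

ker(φ) = S¹ (unit circle)


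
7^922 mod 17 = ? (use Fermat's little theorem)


Fermat's little theorem: if p is prime and gcd(a,p)=1, then a^(p-1) ≡ 1 (mod p)
p = 17 is prime, gcd(7,17) = 1
Reduce exponent: 922 mod 16 = 10
So 7^922 ≡ 7^10 (mod 17)
7^10 mod 17 = 2

7^922 ≡ 2 (mod 17)


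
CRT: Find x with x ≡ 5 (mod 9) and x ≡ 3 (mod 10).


m₁ = 9, m₂ = 10, gcd = 1, so CRT applies. M = m₁·m₂ = 90
Let M₁ = M/m₁ = 10, M₂ = M/m₂ = 9
Find y₁ ≡ M₁⁻¹ (mod m₁): 10⁻¹ ≡ 1 (mod 9)
Find y₂ ≡ M₂⁻¹ (mod m₂): 9⁻¹ ≡ 9 (mod 10)
x = a₁·M₁·y₁ + a₂·M₂·y₂ = 5·10·1 + 3·9·9 = 293
Reduce mod 90: x ≡ 23
Check: 23 mod 9 = 5 ✓, 23 mod 10 = 3 ✓

x ≡ 23 (mod 90)


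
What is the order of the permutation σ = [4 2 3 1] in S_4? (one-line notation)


Cycle decomposition: (1 4)
Cycle lengths: 2
Order = lcm(2) = 2

ord(σ) = 2


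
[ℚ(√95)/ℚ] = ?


√95 has minimal polynomial x² - 95 (irreducible over ℚ since 95 is squarefree)

[ℚ(√95)/ℚ] = 2


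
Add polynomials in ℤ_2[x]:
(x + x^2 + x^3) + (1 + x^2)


Add coefficients mod 2:
x^0: 0 + 1 = 1 (mod 2)
x^1: 1 + 0 = 1 (mod 2)
x^2: 1 + 1 = 0 (mod 2)
x^3: 1 + 0 = 1 (mod 2)
Result: 1 + x + x^3

f + g = 1 + x + x^3


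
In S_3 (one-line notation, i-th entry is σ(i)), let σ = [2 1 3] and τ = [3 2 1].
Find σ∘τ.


σ∘τ: apply τ first, then σ
1 →τ 3 →σ 3
2 →τ 2 →σ 1
3 →τ 1 →σ 2

σ∘τ = [3 1 2]


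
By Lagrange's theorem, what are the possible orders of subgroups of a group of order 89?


Lagrange's theorem: |H| divides |G|
|G| = 89
Divisors of 89: 1, 89

Possible subgroup orders: {1, 89}


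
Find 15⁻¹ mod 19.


Use the extended Euclidean algorithm to write 1 = 15·s + 19·t; then s mod 19 is the inverse.
Euclidean algorithm:
  15 = 0·19 + 15
  19 = 1·15 + 4
  15 = 3·4 + 3
  4 = 1·3 + 1
  3 = 3·1 + 0
gcd(15,19) = 1
Back-substitution gives: 15·(-5) + 19·(4) = 1
So 15⁻¹ ≡ -5 ≡ 14 (mod 19)
Check: 15 × 14 = 210 ≡ 1 (mod 19) ✓

15⁻¹ ≡ 14 (mod 19)


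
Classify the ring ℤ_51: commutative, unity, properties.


ℤ_51 is a commutative ring with unity 1; 51 = 3×17 is composite, so 3·17 ≡ 0 gives zero divisors (not an integral domain)
Commutative: Yes
Integral domain: No
Has unity: Yes

ℤ_51: Commutative=Yes, Unity=Yes


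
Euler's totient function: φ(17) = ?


φ(n) = count of k ∈ {1,...,n} with gcd(k,n)=1
Coprimes to 17: {1, 2, 3, 4, 5, 6, 7, 8, 9, 10, 11, 12, 13, 14, 15, 16}
Count: 16

φ(17) = 16


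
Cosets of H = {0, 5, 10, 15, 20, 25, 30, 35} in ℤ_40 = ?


H = {0, 5, 10, 15, 20, 25, 30, 35}, |H| = 8
Number of cosets = |G|/|H| = 40/8 = 5
0 + H = {0, 5, 10, 15, 20, 25, 30, 35}
1 + H = {1, 6, 11, 16, 21, 26, 31, 36}
2 + H = {2, 7, 12, 17, 22, 27, 32, 37}
3 + H = {3, 8, 13, 18, 23, 28, 33, 38}
4 + H = {4, 9, 14, 19, 24, 29, 34, 39}

Cosets: 0+H={0,5,10,15,20,25,30,35}; 1+H={1,6,11,16,21,26,31,36}; 2+H={2,7,12,17,22,27,32,37}; 3+H={3,8,13,18,23,28,33,38}; 4+H={4,9,14,19,24,29,34,39}


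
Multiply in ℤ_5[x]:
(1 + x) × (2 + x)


Expand and collect like terms; reduce coefficients mod 5:
x^0: 1·2 = 2 ≡ 2 (mod 5)
x^1: 1·1 + 1·2 = 3 ≡ 3 (mod 5)
x^2: 1·1 = 1 ≡ 1 (mod 5)
Result: 2 + 3x + x^2

f · g = 2 + 3x + x^2


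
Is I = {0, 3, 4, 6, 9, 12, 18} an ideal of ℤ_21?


Check ideal conditions for I = {0, 3, 4, 6, 9, 12, 18} in ℤ_21:
(1) I is an additive subgroup? No
(2) For r ∈ ℤ_21 and a ∈ I: r·a ∈ I? No  [counterexample: r=2, a=4, r·a mod 21 = 8 ∉ I]

No, I is not an ideal of ℤ_21


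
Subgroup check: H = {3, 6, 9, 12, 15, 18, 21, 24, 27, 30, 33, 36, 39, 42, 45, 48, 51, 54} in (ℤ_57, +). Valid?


Subgroup test for H = {3, 6, 9, 12, 15, 18, 21, 24, 27, 30, 33, 36, 39, 42, 45, 48, 51, 54} in (ℤ_57, +):
(1) 0 ∈ H? No
(2) Closure: for all a,b ∈ H, (a+b) mod 57 ∈ H? No  [counterexample: 3 + 54 = 0 ∉ H]
(3) Inverses: for all a ∈ H, -a mod 57 ∈ H? Yes

No, H is not a subgroup of ℤ_57


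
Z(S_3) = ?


Z(G) = {g ∈ G | gx = xg for all x ∈ G}
S_n is non-abelian for n ≥ 3; Z(S_3) is trivial

Z(S_3) = {e}


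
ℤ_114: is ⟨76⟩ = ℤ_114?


g generates ℤ_n iff gcd(g, n) = 1
gcd(76, 114) = 38
Since gcd = 38 ≠ 1, ⟨76⟩ has order 3 < 114, so 76 is not a generator.

No, 76 does not generate ℤ_114


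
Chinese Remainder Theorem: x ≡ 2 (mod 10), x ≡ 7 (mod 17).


m₁ = 10, m₂ = 17, gcd = 1, so CRT applies. M = m₁·m₂ = 170
Let M₁ = M/m₁ = 17, M₂ = M/m₂ = 10
Find y₁ ≡ M₁⁻¹ (mod m₁): 17⁻¹ ≡ 3 (mod 10)
Find y₂ ≡ M₂⁻¹ (mod m₂): 10⁻¹ ≡ 12 (mod 17)
x = a₁·M₁·y₁ + a₂·M₂·y₂ = 2·17·3 + 7·10·12 = 942
Reduce mod 170: x ≡ 92
Check: 92 mod 10 = 2 ✓, 92 mod 17 = 7 ✓

x ≡ 92 (mod 170)


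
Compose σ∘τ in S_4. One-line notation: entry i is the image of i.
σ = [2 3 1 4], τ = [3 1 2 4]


σ∘τ: apply τ first, then σ
1 →τ 3 →σ 1
2 →τ 1 →σ 2
3 →τ 2 →σ 3
4 →τ 4 →σ 4

σ∘τ = [1 2 3 4]


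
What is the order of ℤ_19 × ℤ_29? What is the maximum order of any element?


|ℤ_19 × ℤ_29| = 19 × 29 = 551
Max element order = lcm(19,29) = 551
Cyclic? Yes (gcd=1)

|ℤ_19×ℤ_29| = 551, max element order = 551


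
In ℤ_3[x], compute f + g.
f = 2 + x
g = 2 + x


Add coefficients mod 3:
x^0: 2 + 2 = 1 (mod 3)
x^1: 1 + 1 = 2 (mod 3)
Result: 1 + 2x

f + g = 1 + 2x


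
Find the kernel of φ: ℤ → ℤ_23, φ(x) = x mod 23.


Kernel = preimage of identity
ker(φ) = {x ∈ ℤ : x ≡ 0 (mod 23)} = 23ℤ = {0, ±23, ±46, ...}

ker(φ) = 23ℤ


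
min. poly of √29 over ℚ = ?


√29 satisfies x² - 29 = 0, irreducible over ℚ since 29 is squarefree

Minimal polynomial: x² - 29


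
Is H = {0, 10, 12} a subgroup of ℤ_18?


Subgroup test for H = {0, 10, 12} in (ℤ_18, +):
(1) 0 ∈ H? Yes
(2) Closure: for all a,b ∈ H, (a+b) mod 18 ∈ H? No  [counterexample: 10 + 10 = 2 ∉ H]
(3) Inverses: for all a ∈ H, -a mod 18 ∈ H? No

No, H is not a subgroup of ℤ_18


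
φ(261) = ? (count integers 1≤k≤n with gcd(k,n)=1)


Factor n: 261 = 3^2 × 29
φ(n) = n · ∏(1 - 1/p) over distinct primes p | n
φ(261) = 261 · (1 - 1/3) · (1 - 1/29) = 168

φ(261) = 168


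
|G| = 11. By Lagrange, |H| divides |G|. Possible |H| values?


Lagrange's theorem: |H| divides |G|
|G| = 11
Divisors of 11: 1, 11

Possible subgroup orders: {1, 11}


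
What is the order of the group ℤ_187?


ℤ_n has n elements.

|ℤ_187| = 187


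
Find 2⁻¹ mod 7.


Use the extended Euclidean algorithm to write 1 = 2·s + 7·t; then s mod 7 is the inverse.
Euclidean algorithm:
  2 = 0·7 + 2
  7 = 3·2 + 1
  2 = 2·1 + 0
gcd(2,7) = 1
Back-substitution gives: 2·(-3) + 7·(1) = 1
So 2⁻¹ ≡ -3 ≡ 4 (mod 7)
Check: 2 × 4 = 8 ≡ 1 (mod 7) ✓

2⁻¹ ≡ 4 (mod 7)


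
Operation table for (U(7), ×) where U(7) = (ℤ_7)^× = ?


Elements: {1, 2, 3, 4, 5, 6}
Operation: multiplication mod 7
Entry (a, b) = (a × b) mod 7

Cayley table:
  | 1 | 2 | 3 | 4 | 5 | 6
1 | 1 | 2 | 3 | 4 | 5 | 6
2 | 2 | 4 | 6 | 1 | 3 | 5
3 | 3 | 6 | 2 | 5 | 1 | 4
4 | 4 | 1 | 5 | 2 | 6 | 3
5 | 5 | 3 | 1 | 6 | 4 | 2
6 | 6 | 5 | 4 | 3 | 2 | 1


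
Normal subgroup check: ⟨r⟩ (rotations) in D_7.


H = ⟨r⟩ (rotations) in D_7
The rotation subgroup ⟨r⟩ has index 2 in D_7, so it is normal

Yes, normal subgroup


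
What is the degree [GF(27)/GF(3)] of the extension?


GF(27) = GF(3^3), so the extension degree is 3

[GF(27)/GF(3)] = 3


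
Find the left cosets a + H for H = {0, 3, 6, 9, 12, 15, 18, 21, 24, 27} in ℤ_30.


H = {0, 3, 6, 9, 12, 15, 18, 21, 24, 27}, |H| = 10
Number of cosets = |G|/|H| = 30/10 = 3
0 + H = {0, 3, 6, 9, 12, 15, 18, 21, 24, 27}
1 + H = {1, 4, 7, 10, 13, 16, 19, 22, 25, 28}
2 + H = {2, 5, 8, 11, 14, 17, 20, 23, 26, 29}

Cosets: 0+H={0,3,6,9,12,15,18,21,24,27}; 1+H={1,4,7,10,13,16,19,22,25,28}; 2+H={2,5,8,11,14,17,20,23,26,29}


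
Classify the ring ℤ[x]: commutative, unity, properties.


Polynomial ring over ℤ (an integral domain) is a commutative integral domain with unity 1
Commutative: Yes
Integral domain: Yes
Has unity: Yes

ℤ[x]: Commutative=Yes, Unity=Yes


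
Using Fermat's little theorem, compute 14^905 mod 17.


Fermat's little theorem: if p is prime and gcd(a,p)=1, then a^(p-1) ≡ 1 (mod p)
p = 17 is prime, gcd(14,17) = 1
Reduce exponent: 905 mod 16 = 9
So 14^905 ≡ 14^9 (mod 17)
14^9 mod 17 = 3

14^905 ≡ 3 (mod 17)


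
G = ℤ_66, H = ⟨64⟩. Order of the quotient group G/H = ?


|⟨64⟩| = n / gcd(64, 66) = 66 / 2 = 33
H is normal (ℤ_66 is abelian).
|G/H| = |G| / |H| = 66 / 33 = 2

|G/H| = 2


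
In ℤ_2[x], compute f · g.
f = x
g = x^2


Expand and collect like terms; reduce coefficients mod 2:
x^0: 0·0 = 0 ≡ 0 (mod 2)
x^1: 0·0 + 1·0 = 0 ≡ 0 (mod 2)
x^2: 0·1 + 1·0 = 0 ≡ 0 (mod 2)
x^3: 1·1 = 1 ≡ 1 (mod 2)
Result: x^3

f · g = x^3


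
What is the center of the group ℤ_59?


Z(G) = {g ∈ G | gx = xg for all x ∈ G}
ℤ_59 is abelian, so Z(G) = G

Z(ℤ_59) = ℤ_59


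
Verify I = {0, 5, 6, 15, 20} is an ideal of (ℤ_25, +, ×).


Check ideal conditions for I = {0, 5, 6, 15, 20} in ℤ_25:
(1) I is an additive subgroup? No
(2) For r ∈ ℤ_25 and a ∈ I: r·a ∈ I? No  [counterexample: r=2, a=5, r·a mod 25 = 10 ∉ I]

No, I is not an ideal of ℤ_25


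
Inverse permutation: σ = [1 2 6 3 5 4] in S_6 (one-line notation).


To find σ⁻¹, swap domain and range:
σ(1) = 1 → σ⁻¹(1) = 1
σ(2) = 2 → σ⁻¹(2) = 2
σ(3) = 6 → σ⁻¹(6) = 3
σ(4) = 3 → σ⁻¹(3) = 4
σ(5) = 5 → σ⁻¹(5) = 5
σ(6) = 4 → σ⁻¹(4) = 6

σ⁻¹ = [1 2 4 6 5 3]


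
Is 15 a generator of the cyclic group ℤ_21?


g generates ℤ_n iff gcd(g, n) = 1
gcd(15, 21) = 3
Since gcd = 3 ≠ 1, ⟨15⟩ has order 7 < 21, so 15 is not a generator.

No, 15 does not generate ℤ_21


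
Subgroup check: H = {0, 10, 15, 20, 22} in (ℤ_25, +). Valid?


Subgroup test for H = {0, 10, 15, 20, 22} in (ℤ_25, +):
(1) 0 ∈ H? Yes
(2) Closure: for all a,b ∈ H, (a+b) mod 25 ∈ H? No  [counterexample: 10 + 20 = 5 ∉ H]
(3) Inverses: for all a ∈ H, -a mod 25 ∈ H? No

No, H is not a subgroup of ℤ_25


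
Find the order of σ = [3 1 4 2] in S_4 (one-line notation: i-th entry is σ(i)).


Cycle decomposition: (1 3 4 2)
Cycle lengths: 4
Order = lcm(4) = 4

ord(σ) = 4


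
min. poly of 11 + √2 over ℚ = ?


Let α = 11 + √2. Then α - 11 = √2, so (α - 11)² = 2, giving α² - 22α + 119 = 0. Degree 2 and α ∉ ℚ, so this is the minimal polynomial.

Minimal polynomial: x² - 22x + 119


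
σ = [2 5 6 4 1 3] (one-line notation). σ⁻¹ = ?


To find σ⁻¹, swap domain and range:
σ(1) = 2 → σ⁻¹(2) = 1
σ(2) = 5 → σ⁻¹(5) = 2
σ(3) = 6 → σ⁻¹(6) = 3
σ(4) = 4 → σ⁻¹(4) = 4
σ(5) = 1 → σ⁻¹(1) = 5
σ(6) = 3 → σ⁻¹(3) = 6

σ⁻¹ = [5 1 6 4 2 3]


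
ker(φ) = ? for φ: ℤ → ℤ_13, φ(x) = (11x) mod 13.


Kernel = preimage of identity
ker(φ) = {x ∈ ℤ : 11x ≡ 0 (mod 13)}. gcd(11,13) = 1, so 11x ≡ 0 (mod 13) ⟺ x ≡ 0 (mod 13/1 = 13). Hence ker(φ) = 13ℤ

ker(φ) = 13ℤ


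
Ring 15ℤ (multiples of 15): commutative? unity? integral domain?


15ℤ is a commutative ring under +,× but has no multiplicative identity (1 ∉ 15ℤ); it has no zero divisors, but without unity it is not an integral domain
Commutative: Yes
Integral domain: No
Has unity: No

15ℤ (multiples of 15): Commutative=Yes, Unity=No


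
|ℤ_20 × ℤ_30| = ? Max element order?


|ℤ_20 × ℤ_30| = 20 × 30 = 600
Max element order = lcm(20,30) = 60
Cyclic? No (gcd=10)

|ℤ_20×ℤ_30| = 600, max element order = 60


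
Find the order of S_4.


|S_n| = n! (number of permutations of n symbols)
|S_4| = 4! = 24

|S_4| = 24


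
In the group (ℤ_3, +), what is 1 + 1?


Operation: addition mod 3
1 + 1 = (a + b) mod 3 with a = 1, b = 1

1 + 1 = 2


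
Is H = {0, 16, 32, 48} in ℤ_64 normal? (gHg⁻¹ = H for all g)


H = {0, 16, 32, 48} in ℤ_64
ℤ_64 is abelian; every subgroup of an abelian group is normal

Yes, normal subgroup


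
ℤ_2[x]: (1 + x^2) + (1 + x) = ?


Add coefficients mod 2:
x^0: 1 + 1 = 0 (mod 2)
x^1: 0 + 1 = 1 (mod 2)
x^2: 1 + 0 = 1 (mod 2)
Result: x + x^2

f + g = x + x^2


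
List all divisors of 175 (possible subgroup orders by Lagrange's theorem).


Lagrange's theorem: |H| divides |G|
|G| = 175
Divisors of 175: 1, 5, 7, 25, 35, 175

Possible subgroup orders: {1, 5, 7, 25, 35, 175}


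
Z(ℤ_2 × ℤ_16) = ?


Z(G) = {g ∈ G | gx = xg for all x ∈ G}
Direct product of abelian groups is abelian, so Z(G) = G

Z(ℤ_2 × ℤ_16) = ℤ_2 × ℤ_16


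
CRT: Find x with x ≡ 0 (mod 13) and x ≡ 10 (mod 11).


m₁ = 13, m₂ = 11, gcd = 1, so CRT applies. M = m₁·m₂ = 143
Let M₁ = M/m₁ = 11, M₂ = M/m₂ = 13
Find y₁ ≡ M₁⁻¹ (mod m₁): 11⁻¹ ≡ 6 (mod 13)
Find y₂ ≡ M₂⁻¹ (mod m₂): 13⁻¹ ≡ 6 (mod 11)
x = a₁·M₁·y₁ + a₂·M₂·y₂ = 0·11·6 + 10·13·6 = 780
Reduce mod 143: x ≡ 65
Check: 65 mod 13 = 0 ✓, 65 mod 11 = 10 ✓

x ≡ 65 (mod 143)


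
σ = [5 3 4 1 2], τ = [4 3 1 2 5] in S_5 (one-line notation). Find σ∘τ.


σ∘τ: apply τ first, then σ
1 →τ 4 →σ 1
2 →τ 3 →σ 4
3 →τ 1 →σ 5
4 →τ 2 →σ 3
5 →τ 5 →σ 2

σ∘τ = [1 4 5 3 2]


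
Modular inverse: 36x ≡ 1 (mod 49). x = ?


Use the extended Euclidean algorithm to write 1 = 36·s + 49·t; then s mod 49 is the inverse.
Euclidean algorithm:
  36 = 0·49 + 36
  49 = 1·36 + 13
  36 = 2·13 + 10
  13 = 1·10 + 3
  10 = 3·3 + 1
  3 = 3·1 + 0
gcd(36,49) = 1
Back-substitution gives: 36·(15) + 49·(-11) = 1
So 36⁻¹ ≡ 15 ≡ 15 (mod 49)
Check: 36 × 15 = 540 ≡ 1 (mod 49) ✓

36⁻¹ ≡ 15 (mod 49)


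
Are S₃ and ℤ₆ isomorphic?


Comparing S₃ and ℤ₆:
S₃ is non-abelian, ℤ₆ is abelian

No, S₃ ≇ ℤ₆


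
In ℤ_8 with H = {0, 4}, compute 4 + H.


4 + H = {4 + h (mod 8) : h ∈ H}
4+0=4, 4+4=0
4 + H = {0, 4} = 0 + H

4 + H = {0, 4}


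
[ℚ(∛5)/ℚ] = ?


∛5 has minimal polynomial x³ - 5 (irreducible over ℚ since 5 is not a perfect cube)

[ℚ(∛5)/ℚ] = 3


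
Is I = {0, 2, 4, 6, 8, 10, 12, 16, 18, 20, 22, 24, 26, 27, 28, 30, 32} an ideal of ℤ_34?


Check ideal conditions for I = {0, 2, 4, 6, 8, 10, 12, 16, 18, 20, 22, 24, 26, 27, 28, 30, 32} in ℤ_34:
(1) I is an additive subgroup? No
(2) For r ∈ ℤ_34 and a ∈ I: r·a ∈ I? No  [counterexample: r=2, a=24, r·a mod 34 = 14 ∉ I]

No, I is not an ideal of ℤ_34


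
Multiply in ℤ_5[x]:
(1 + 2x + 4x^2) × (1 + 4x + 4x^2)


Expand and collect like terms; reduce coefficients mod 5:
x^0: 1·1 = 1 ≡ 1 (mod 5)
x^1: 1·4 + 2·1 = 6 ≡ 1 (mod 5)
x^2: 1·4 + 2·4 + 4·1 = 16 ≡ 1 (mod 5)
x^3: 2·4 + 4·4 = 24 ≡ 4 (mod 5)
x^4: 4·4 = 16 ≡ 1 (mod 5)
Result: 1 + x + x^2 + 4x^3 + x^4

f · g = 1 + x + x^2 + 4x^3 + x^4


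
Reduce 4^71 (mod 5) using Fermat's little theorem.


Fermat's little theorem: if p is prime and gcd(a,p)=1, then a^(p-1) ≡ 1 (mod p)
p = 5 is prime, gcd(4,5) = 1
Reduce exponent: 71 mod 4 = 3
So 4^71 ≡ 4^3 (mod 5)
4^3 mod 5 = 4

4^71 ≡ 4 (mod 5)


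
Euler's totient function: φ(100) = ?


Factor n: 100 = 2^2 × 5^2
φ(n) = n · ∏(1 - 1/p) over distinct primes p | n
φ(100) = 100 · (1 - 1/2) · (1 - 1/5) = 40

φ(100) = 40


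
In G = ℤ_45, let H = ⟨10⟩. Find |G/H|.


|⟨10⟩| = n / gcd(10, 45) = 45 / 5 = 9
H is normal (ℤ_45 is abelian).
|G/H| = |G| / |H| = 45 / 9 = 5

|G/H| = 5


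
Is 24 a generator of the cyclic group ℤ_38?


g generates ℤ_n iff gcd(g, n) = 1
gcd(24, 38) = 2
Since gcd = 2 ≠ 1, ⟨24⟩ has order 19 < 38, so 24 is not a generator.

No, 24 does not generate ℤ_38


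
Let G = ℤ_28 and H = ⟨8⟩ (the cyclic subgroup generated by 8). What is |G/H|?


|⟨8⟩| = n / gcd(8, 28) = 28 / 4 = 7
H is normal (ℤ_28 is abelian).
|G/H| = |G| / |H| = 28 / 7 = 4

|G/H| = 4


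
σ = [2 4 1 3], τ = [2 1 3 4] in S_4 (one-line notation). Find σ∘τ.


σ∘τ: apply τ first, then σ
1 →τ 2 →σ 4
2 →τ 1 →σ 2
3 →τ 3 →σ 1
4 →τ 4 →σ 3

σ∘τ = [4 2 1 3]


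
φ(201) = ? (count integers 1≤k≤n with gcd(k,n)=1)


Factor n: 201 = 3 × 67
φ(n) = n · ∏(1 - 1/p) over distinct primes p | n
φ(201) = 201 · (1 - 1/3) · (1 - 1/67) = 132

φ(201) = 132


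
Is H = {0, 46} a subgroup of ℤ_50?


Subgroup test for H = {0, 46} in (ℤ_50, +):
(1) 0 ∈ H? Yes
(2) Closure: for all a,b ∈ H, (a+b) mod 50 ∈ H? No  [counterexample: 46 + 46 = 42 ∉ H]
(3) Inverses: for all a ∈ H, -a mod 50 ∈ H? No

No, H is not a subgroup of ℤ_50


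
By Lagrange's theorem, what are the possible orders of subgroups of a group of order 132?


Lagrange's theorem: |H| divides |G|
|G| = 132
Divisors of 132: 1, 2, 3, 4, 6, 11, 12, 22, 33, 44, 66, 132

Possible subgroup orders: {1, 2, 3, 4, 6, 11, 12, 22, 33, 44, 66, 132}


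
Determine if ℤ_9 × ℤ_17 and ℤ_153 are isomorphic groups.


Comparing ℤ_9 × ℤ_17 and ℤ_153:
gcd(9,17) = 1, so ℤ_9 × ℤ_17 ≅ ℤ_153 (CRT)

Yes, ℤ_9 × ℤ_17 ≅ ℤ_153


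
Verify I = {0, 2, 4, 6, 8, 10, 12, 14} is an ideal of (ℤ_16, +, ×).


Check ideal conditions for I = {0, 2, 4, 6, 8, 10, 12, 14} in ℤ_16:
(1) I is an additive subgroup? Yes
(2) For r ∈ ℤ_16 and a ∈ I: r·a ∈ I? Yes

Yes, I is an ideal of ℤ_16


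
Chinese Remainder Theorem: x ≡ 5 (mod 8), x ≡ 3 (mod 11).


m₁ = 8, m₂ = 11, gcd = 1, so CRT applies. M = m₁·m₂ = 88
Let M₁ = M/m₁ = 11, M₂ = M/m₂ = 8
Find y₁ ≡ M₁⁻¹ (mod m₁): 11⁻¹ ≡ 3 (mod 8)
Find y₂ ≡ M₂⁻¹ (mod m₂): 8⁻¹ ≡ 7 (mod 11)
x = a₁·M₁·y₁ + a₂·M₂·y₂ = 5·11·3 + 3·8·7 = 333
Reduce mod 88: x ≡ 69
Check: 69 mod 8 = 5 ✓, 69 mod 11 = 3 ✓

x ≡ 69 (mod 88)


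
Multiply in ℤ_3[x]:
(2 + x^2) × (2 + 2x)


Expand and collect like terms; reduce coefficients mod 3:
x^0: 2·2 = 4 ≡ 1 (mod 3)
x^1: 2·2 + 0·2 = 4 ≡ 1 (mod 3)
x^2: 0·2 + 1·2 = 2 ≡ 2 (mod 3)
x^3: 1·2 = 2 ≡ 2 (mod 3)
Result: 1 + x + 2x^2 + 2x^3

f · g = 1 + x + 2x^2 + 2x^3


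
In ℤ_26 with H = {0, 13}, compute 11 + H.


11 + H = {11 + h (mod 26) : h ∈ H}
11+0=11, 11+13=24

11 + H = {11, 24}


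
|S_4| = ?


|S_n| = n! (number of permutations of n symbols)
|S_4| = 4! = 24

|S_4| = 24


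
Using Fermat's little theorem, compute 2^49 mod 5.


Fermat's little theorem: if p is prime and gcd(a,p)=1, then a^(p-1) ≡ 1 (mod p)
p = 5 is prime, gcd(2,5) = 1
Reduce exponent: 49 mod 4 = 1
So 2^49 ≡ 2^1 (mod 5)
2^1 mod 5 = 2

2^49 ≡ 2 (mod 5)


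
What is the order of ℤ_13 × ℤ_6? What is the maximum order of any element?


|ℤ_13 × ℤ_6| = 13 × 6 = 78
Max element order = lcm(13,6) = 78
Cyclic? Yes (gcd=1)

|ℤ_13×ℤ_6| = 78, max element order = 78


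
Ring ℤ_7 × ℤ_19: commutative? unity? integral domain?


Direct product ring; commutative with unity (1,1); but (1,0)·(0,1) = (0,0) gives zero divisors, so not an integral domain
Commutative: Yes
Integral domain: No
Has unity: Yes

ℤ_7 × ℤ_19: Commutative=Yes, Unity=Yes


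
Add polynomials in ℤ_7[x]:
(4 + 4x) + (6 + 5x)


Add coefficients mod 7:
x^0: 4 + 6 = 3 (mod 7)
x^1: 4 + 5 = 2 (mod 7)
Result: 3 + 2x

f + g = 3 + 2x


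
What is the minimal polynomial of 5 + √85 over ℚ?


Let α = 5 + √85. Then α - 5 = √85, so (α - 5)² = 85, giving α² - 10α - 60 = 0. Degree 2 and α ∉ ℚ, so this is the minimal polynomial.

Minimal polynomial: x² - 10x - 60


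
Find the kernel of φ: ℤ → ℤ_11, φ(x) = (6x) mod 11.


Kernel = preimage of identity
ker(φ) = {x ∈ ℤ : 6x ≡ 0 (mod 11)}. gcd(6,11) = 1, so 6x ≡ 0 (mod 11) ⟺ x ≡ 0 (mod 11/1 = 11). Hence ker(φ) = 11ℤ

ker(φ) = 11ℤ


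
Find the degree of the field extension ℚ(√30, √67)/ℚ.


[ℚ(√30,√67):ℚ] = [ℚ(√30,√67):ℚ(√30)]·[ℚ(√30):ℚ] = 2·2 = 4

[ℚ(√30, √67)/ℚ] = 4


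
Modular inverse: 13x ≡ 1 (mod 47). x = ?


Use the extended Euclidean algorithm to write 1 = 13·s + 47·t; then s mod 47 is the inverse.
Euclidean algorithm:
  13 = 0·47 + 13
  47 = 3·13 + 8
  13 = 1·8 + 5
  8 = 1·5 + 3
  5 = 1·3 + 2
  3 = 1·2 + 1
  2 = 2·1 + 0
gcd(13,47) = 1
Back-substitution gives: 13·(-18) + 47·(5) = 1
So 13⁻¹ ≡ -18 ≡ 29 (mod 47)
Check: 13 × 29 = 377 ≡ 1 (mod 47) ✓

13⁻¹ ≡ 29 (mod 47)


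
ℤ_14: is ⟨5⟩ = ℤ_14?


g generates ℤ_n iff gcd(g, n) = 1
gcd(5, 14) = 1
Since gcd = 1, 5 is a generator.

Yes, 5 generates ℤ_14


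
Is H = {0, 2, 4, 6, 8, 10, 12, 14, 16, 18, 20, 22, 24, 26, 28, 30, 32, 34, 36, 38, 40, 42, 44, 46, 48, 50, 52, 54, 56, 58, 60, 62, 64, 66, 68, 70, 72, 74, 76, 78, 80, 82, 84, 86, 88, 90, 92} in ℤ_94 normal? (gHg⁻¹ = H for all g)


H = {0, 2, 4, 6, 8, 10, 12, 14, 16, 18, 20, 22, 24, 26, 28, 30, 32, 34, 36, 38, 40, 42, 44, 46, 48, 50, 52, 54, 56, 58, 60, 62, 64, 66, 68, 70, 72, 74, 76, 78, 80, 82, 84, 86, 88, 90, 92} in ℤ_94
ℤ_94 is abelian; every subgroup of an abelian group is normal

Yes, normal subgroup


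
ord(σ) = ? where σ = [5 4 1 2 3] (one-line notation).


Cycle decomposition: (1 5 3) (2 4)
Cycle lengths: 3, 2
Order = lcm(3, 2) = 6

ord(σ) = 6


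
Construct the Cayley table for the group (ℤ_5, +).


Elements: {0, 1, 2, 3, 4}
Operation: addition mod 5
Entry (a, b) = (a + b) mod 5

Cayley table:
  | 0 | 1 | 2 | 3 | 4
0 | 0 | 1 | 2 | 3 | 4
1 | 1 | 2 | 3 | 4 | 0
2 | 2 | 3 | 4 | 0 | 1
3 | 3 | 4 | 0 | 1 | 2
4 | 4 | 0 | 1 | 2 | 3


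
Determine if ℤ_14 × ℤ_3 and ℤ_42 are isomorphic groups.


Comparing ℤ_14 × ℤ_3 and ℤ_42:
gcd(14,3) = 1, so ℤ_14 × ℤ_3 ≅ ℤ_42 (CRT)

Yes, ℤ_14 × ℤ_3 ≅ ℤ_42


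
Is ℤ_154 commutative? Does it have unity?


ℤ_154 is a commutative ring with unity 1; 154 = 2×77 is composite, so 2·77 ≡ 0 gives zero divisors (not an integral domain)
Commutative: Yes
Integral domain: No
Has unity: Yes

ℤ_154: Commutative=Yes, Unity=Yes


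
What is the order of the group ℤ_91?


ℤ_n has n elements.

|ℤ_91| = 91


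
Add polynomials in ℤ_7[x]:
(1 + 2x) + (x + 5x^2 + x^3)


Add coefficients mod 7:
x^0: 1 + 0 = 1 (mod 7)
x^1: 2 + 1 = 3 (mod 7)
x^2: 0 + 5 = 5 (mod 7)
x^3: 0 + 1 = 1 (mod 7)
Result: 1 + 3x + 5x^2 + x^3

f + g = 1 + 3x + 5x^2 + x^3


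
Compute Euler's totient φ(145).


Factor n: 145 = 5 × 29
φ(n) = n · ∏(1 - 1/p) over distinct primes p | n
φ(145) = 145 · (1 - 1/5) · (1 - 1/29) = 112

φ(145) = 112


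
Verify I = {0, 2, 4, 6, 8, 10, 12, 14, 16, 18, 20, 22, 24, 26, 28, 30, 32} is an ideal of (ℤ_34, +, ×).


Check ideal conditions for I = {0, 2, 4, 6, 8, 10, 12, 14, 16, 18, 20, 22, 24, 26, 28, 30, 32} in ℤ_34:
(1) I is an additive subgroup? Yes
(2) For r ∈ ℤ_34 and a ∈ I: r·a ∈ I? Yes

Yes, I is an ideal of ℤ_34


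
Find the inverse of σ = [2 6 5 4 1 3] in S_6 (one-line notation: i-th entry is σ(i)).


To find σ⁻¹, swap domain and range:
σ(1) = 2 → σ⁻¹(2) = 1
σ(2) = 6 → σ⁻¹(6) = 2
σ(3) = 5 → σ⁻¹(5) = 3
σ(4) = 4 → σ⁻¹(4) = 4
σ(5) = 1 → σ⁻¹(1) = 5
σ(6) = 3 → σ⁻¹(3) = 6

σ⁻¹ = [5 1 6 4 3 2]


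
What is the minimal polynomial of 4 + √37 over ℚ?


Let α = 4 + √37. Then α - 4 = √37, so (α - 4)² = 37, giving α² - 8α - 21 = 0. Degree 2 and α ∉ ℚ, so this is the minimal polynomial.

Minimal polynomial: x² - 8x - 21


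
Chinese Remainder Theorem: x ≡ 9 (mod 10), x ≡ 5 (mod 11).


m₁ = 10, m₂ = 11, gcd = 1, so CRT applies. M = m₁·m₂ = 110
Let M₁ = M/m₁ = 11, M₂ = M/m₂ = 10
Find y₁ ≡ M₁⁻¹ (mod m₁): 11⁻¹ ≡ 1 (mod 10)
Find y₂ ≡ M₂⁻¹ (mod m₂): 10⁻¹ ≡ 10 (mod 11)
x = a₁·M₁·y₁ + a₂·M₂·y₂ = 9·11·1 + 5·10·10 = 599
Reduce mod 110: x ≡ 49
Check: 49 mod 10 = 9 ✓, 49 mod 11 = 5 ✓

x ≡ 49 (mod 110)


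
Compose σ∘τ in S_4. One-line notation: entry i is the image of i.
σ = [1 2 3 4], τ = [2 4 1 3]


σ∘τ: apply τ first, then σ
1 →τ 2 →σ 2
2 →τ 4 →σ 4
3 →τ 1 →σ 1
4 →τ 3 →σ 3

σ∘τ = [2 4 1 3]


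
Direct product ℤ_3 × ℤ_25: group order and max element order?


|ℤ_3 × ℤ_25| = 3 × 25 = 75
Max element order = lcm(3,25) = 75
Cyclic? Yes (gcd=1)

|ℤ_3×ℤ_25| = 75, max element order = 75


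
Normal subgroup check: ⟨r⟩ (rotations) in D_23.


H = ⟨r⟩ (rotations) in D_23
The rotation subgroup ⟨r⟩ has index 2 in D_23, so it is normal

Yes, normal subgroup


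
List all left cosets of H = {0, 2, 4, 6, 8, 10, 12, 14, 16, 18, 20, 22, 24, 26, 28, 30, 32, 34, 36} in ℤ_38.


H = {0, 2, 4, 6, 8, 10, 12, 14, 16, 18, 20, 22, 24, 26, 28, 30, 32, 34, 36}, |H| = 19
Number of cosets = |G|/|H| = 38/19 = 2
0 + H = {0, 2, 4, 6, 8, 10, 12, 14, 16, 18, 20, 22, 24, 26, 28, 30, 32, 34, 36}
1 + H = {1, 3, 5, 7, 9, 11, 13, 15, 17, 19, 21, 23, 25, 27, 29, 31, 33, 35, 37}

Cosets: 0+H={0,2,4,6,8,10,12,14,16,18,20,22,24,26,28,30,32,34,36}; 1+H={1,3,5,7,9,11,13,15,17,19,21,23,25,27,29,31,33,35,37}


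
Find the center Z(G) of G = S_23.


Z(G) = {g ∈ G | gx = xg for all x ∈ G}
S_n is non-abelian for n ≥ 3; Z(S_23) is trivial

Z(S_23) = {e}


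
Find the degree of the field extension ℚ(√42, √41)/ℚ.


[ℚ(√42,√41):ℚ] = [ℚ(√42,√41):ℚ(√42)]·[ℚ(√42):ℚ] = 2·2 = 4

[ℚ(√42, √41)/ℚ] = 4


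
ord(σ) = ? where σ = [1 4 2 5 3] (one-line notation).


Cycle decomposition: (2 4 5 3)
Cycle lengths: 4
Order = lcm(4) = 4

ord(σ) = 4


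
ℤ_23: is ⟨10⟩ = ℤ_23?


g generates ℤ_n iff gcd(g, n) = 1
gcd(10, 23) = 1
Since gcd = 1, 10 is a generator.

Yes, 10 generates ℤ_23


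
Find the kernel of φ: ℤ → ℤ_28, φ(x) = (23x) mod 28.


Kernel = preimage of identity
ker(φ) = {x ∈ ℤ : 23x ≡ 0 (mod 28)}. gcd(23,28) = 1, so 23x ≡ 0 (mod 28) ⟺ x ≡ 0 (mod 28/1 = 28). Hence ker(φ) = 28ℤ

ker(φ) = 28ℤ


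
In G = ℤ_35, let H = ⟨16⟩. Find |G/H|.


|⟨16⟩| = n / gcd(16, 35) = 35 / 1 = 35
H is normal (ℤ_35 is abelian).
|G/H| = |G| / |H| = 35 / 35 = 1

|G/H| = 1


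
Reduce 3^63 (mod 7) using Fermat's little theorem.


Fermat's little theorem: if p is prime and gcd(a,p)=1, then a^(p-1) ≡ 1 (mod p)
p = 7 is prime, gcd(3,7) = 1
Reduce exponent: 63 mod 6 = 3
So 3^63 ≡ 3^3 (mod 7)
3^3 mod 7 = 6

3^63 ≡ 6 (mod 7)


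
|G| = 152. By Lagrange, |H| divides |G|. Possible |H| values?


Lagrange's theorem: |H| divides |G|
|G| = 152
Divisors of 152: 1, 2, 4, 8, 19, 38, 76, 152

Possible subgroup orders: {1, 2, 4, 8, 19, 38, 76, 152}


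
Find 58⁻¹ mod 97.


Use the extended Euclidean algorithm to write 1 = 58·s + 97·t; then s mod 97 is the inverse.
Euclidean algorithm:
  58 = 0·97 + 58
  97 = 1·58 + 39
  58 = 1·39 + 19
  39 = 2·19 + 1
  19 = 19·1 + 0
gcd(58,97) = 1
Back-substitution gives: 58·(-5) + 97·(3) = 1
So 58⁻¹ ≡ -5 ≡ 92 (mod 97)
Check: 58 × 92 = 5336 ≡ 1 (mod 97) ✓

58⁻¹ ≡ 92 (mod 97)


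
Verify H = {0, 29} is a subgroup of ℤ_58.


Subgroup test for H = {0, 29} in (ℤ_58, +):
(1) 0 ∈ H? Yes
(2) Closure: for all a,b ∈ H, (a+b) mod 58 ∈ H? Yes
(3) Inverses: for all a ∈ H, -a mod 58 ∈ H? Yes

Yes, H is a subgroup of ℤ_58


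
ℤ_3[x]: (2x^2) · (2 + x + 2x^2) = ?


Expand and collect like terms; reduce coefficients mod 3:
x^0: 0·2 = 0 ≡ 0 (mod 3)
x^1: 0·1 + 0·2 = 0 ≡ 0 (mod 3)
x^2: 0·2 + 0·1 + 2·2 = 4 ≡ 1 (mod 3)
x^3: 0·2 + 2·1 = 2 ≡ 2 (mod 3)
x^4: 2·2 = 4 ≡ 1 (mod 3)
Result: x^2 + 2x^3 + x^4

f · g = x^2 + 2x^3 + x^4


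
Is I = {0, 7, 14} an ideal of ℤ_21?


Check ideal conditions for I = {0, 7, 14} in ℤ_21:
(1) I is an additive subgroup? Yes
(2) For r ∈ ℤ_21 and a ∈ I: r·a ∈ I? Yes

Yes, I is an ideal of ℤ_21


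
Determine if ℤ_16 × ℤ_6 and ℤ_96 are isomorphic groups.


Comparing ℤ_16 × ℤ_6 and ℤ_96:
gcd(16,6) = 2 ≠ 1. Max element order in ℤ_16×ℤ_6 is lcm(16,6) = 48 < 96, so it has no element of order 96

No, ℤ_16 × ℤ_6 ≇ ℤ_96


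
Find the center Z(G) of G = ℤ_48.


Z(G) = {g ∈ G | gx = xg for all x ∈ G}
ℤ_48 is abelian, so Z(G) = G

Z(ℤ_48) = ℤ_48


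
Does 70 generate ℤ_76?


g generates ℤ_n iff gcd(g, n) = 1
gcd(70, 76) = 2
Since gcd = 2 ≠ 1, ⟨70⟩ has order 38 < 76, so 70 is not a generator.

No, 70 does not generate ℤ_76


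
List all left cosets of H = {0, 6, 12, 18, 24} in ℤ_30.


H = {0, 6, 12, 18, 24}, |H| = 5
Number of cosets = |G|/|H| = 30/5 = 6
0 + H = {0, 6, 12, 18, 24}
1 + H = {1, 7, 13, 19, 25}
2 + H = {2, 8, 14, 20, 26}
3 + H = {3, 9, 15, 21, 27}
4 + H = {4, 10, 16, 22, 28}
5 + H = {5, 11, 17, 23, 29}

Cosets: 0+H={0,6,12,18,24}; 1+H={1,7,13,19,25}; 2+H={2,8,14,20,26}; 3+H={3,9,15,21,27}; 4+H={4,10,16,22,28}; 5+H={5,11,17,23,29}


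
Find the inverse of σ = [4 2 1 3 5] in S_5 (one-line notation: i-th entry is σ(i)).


To find σ⁻¹, swap domain and range:
σ(1) = 4 → σ⁻¹(4) = 1
σ(2) = 2 → σ⁻¹(2) = 2
σ(3) = 1 → σ⁻¹(1) = 3
σ(4) = 3 → σ⁻¹(3) = 4
σ(5) = 5 → σ⁻¹(5) = 5

σ⁻¹ = [3 2 4 1 5]


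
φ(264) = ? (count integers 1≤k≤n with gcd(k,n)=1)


Factor n: 264 = 2^3 × 3 × 11
φ(n) = n · ∏(1 - 1/p) over distinct primes p | n
φ(264) = 264 · (1 - 1/2) · (1 - 1/3) · (1 - 1/11) = 80

φ(264) = 80


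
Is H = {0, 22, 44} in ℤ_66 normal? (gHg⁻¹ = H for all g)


H = {0, 22, 44} in ℤ_66
ℤ_66 is abelian; every subgroup of an abelian group is normal

Yes, normal subgroup


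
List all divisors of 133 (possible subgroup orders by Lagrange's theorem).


Lagrange's theorem: |H| divides |G|
|G| = 133
Divisors of 133: 1, 7, 19, 133

Possible subgroup orders: {1, 7, 19, 133}


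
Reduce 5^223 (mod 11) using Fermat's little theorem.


Fermat's little theorem: if p is prime and gcd(a,p)=1, then a^(p-1) ≡ 1 (mod p)
p = 11 is prime, gcd(5,11) = 1
Reduce exponent: 223 mod 10 = 3
So 5^223 ≡ 5^3 (mod 11)
5^3 mod 11 = 4

5^223 ≡ 4 (mod 11)


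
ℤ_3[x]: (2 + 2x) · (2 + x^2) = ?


Expand and collect like terms; reduce coefficients mod 3:
x^0: 2·2 = 4 ≡ 1 (mod 3)
x^1: 2·0 + 2·2 = 4 ≡ 1 (mod 3)
x^2: 2·1 + 2·0 = 2 ≡ 2 (mod 3)
x^3: 2·1 = 2 ≡ 2 (mod 3)
Result: 1 + x + 2x^2 + 2x^3

f · g = 1 + x + 2x^2 + 2x^3


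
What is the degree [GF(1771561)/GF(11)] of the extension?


GF(1771561) = GF(11^6), so the extension degree is 6

[GF(1771561)/GF(11)] = 6


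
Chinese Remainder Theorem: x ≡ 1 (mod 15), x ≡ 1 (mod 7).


m₁ = 15, m₂ = 7, gcd = 1, so CRT applies. M = m₁·m₂ = 105
Let M₁ = M/m₁ = 7, M₂ = M/m₂ = 15
Find y₁ ≡ M₁⁻¹ (mod m₁): 7⁻¹ ≡ 13 (mod 15)
Find y₂ ≡ M₂⁻¹ (mod m₂): 15⁻¹ ≡ 1 (mod 7)
x = a₁·M₁·y₁ + a₂·M₂·y₂ = 1·7·13 + 1·15·1 = 106
Reduce mod 105: x ≡ 1
Check: 1 mod 15 = 1 ✓, 1 mod 7 = 1 ✓

x ≡ 1 (mod 105)


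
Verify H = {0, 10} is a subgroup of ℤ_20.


Subgroup test for H = {0, 10} in (ℤ_20, +):
(1) 0 ∈ H? Yes
(2) Closure: for all a,b ∈ H, (a+b) mod 20 ∈ H? Yes
(3) Inverses: for all a ∈ H, -a mod 20 ∈ H? Yes

Yes, H is a subgroup of ℤ_20


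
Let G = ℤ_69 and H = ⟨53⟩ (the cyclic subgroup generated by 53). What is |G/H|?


|⟨53⟩| = n / gcd(53, 69) = 69 / 1 = 69
H is normal (ℤ_69 is abelian).
|G/H| = |G| / |H| = 69 / 69 = 1

|G/H| = 1


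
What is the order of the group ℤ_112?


ℤ_n has n elements.

|ℤ_112| = 112


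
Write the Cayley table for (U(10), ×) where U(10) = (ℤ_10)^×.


Elements: {1, 3, 7, 9}
Operation: multiplication mod 10
Entry (a, b) = (a × b) mod 10

Cayley table:
  | 1 | 3 | 7 | 9
1 | 1 | 3 | 7 | 9
3 | 3 | 9 | 1 | 7
7 | 7 | 1 | 9 | 3
9 | 9 | 7 | 3 | 1


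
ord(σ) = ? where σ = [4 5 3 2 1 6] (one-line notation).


Cycle decomposition: (1 4 2 5)
Cycle lengths: 4
Order = lcm(4) = 4

ord(σ) = 4


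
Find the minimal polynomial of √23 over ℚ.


√23 satisfies x² - 23 = 0, irreducible over ℚ since 23 is squarefree

Minimal polynomial: x² - 23


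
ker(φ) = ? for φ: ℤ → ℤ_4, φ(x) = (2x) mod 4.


Kernel = preimage of identity
ker(φ) = {x ∈ ℤ : 2x ≡ 0 (mod 4)}. gcd(2,4) = 2, so 2x ≡ 0 (mod 4) ⟺ x ≡ 0 (mod 4/2 = 2). Hence ker(φ) = 2ℤ

ker(φ) = 2ℤ


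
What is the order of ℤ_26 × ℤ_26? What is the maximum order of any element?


|ℤ_26 × ℤ_26| = 26 × 26 = 676
Max element order = lcm(26,26) = 26
Cyclic? No (gcd=26)

|ℤ_26×ℤ_26| = 676, max element order = 26


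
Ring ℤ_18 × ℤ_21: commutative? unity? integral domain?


Direct product ring; commutative with unity (1,1); but (1,0)·(0,1) = (0,0) gives zero divisors, so not an integral domain
Commutative: Yes
Integral domain: No
Has unity: Yes

ℤ_18 × ℤ_21: Commutative=Yes, Unity=Yes


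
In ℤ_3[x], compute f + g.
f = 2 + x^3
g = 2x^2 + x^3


Add coefficients mod 3:
x^0: 2 + 0 = 2 (mod 3)
x^1: 0 + 0 = 0 (mod 3)
x^2: 0 + 2 = 2 (mod 3)
x^3: 1 + 1 = 2 (mod 3)
Result: 2 + 2x^2 + 2x^3

f + g = 2 + 2x^2 + 2x^3


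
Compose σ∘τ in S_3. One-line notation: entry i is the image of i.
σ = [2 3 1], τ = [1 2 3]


σ∘τ: apply τ first, then σ
1 →τ 1 →σ 2
2 →τ 2 →σ 3
3 →τ 3 →σ 1

σ∘τ = [2 3 1]


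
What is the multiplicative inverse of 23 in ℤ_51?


Use the extended Euclidean algorithm to write 1 = 23·s + 51·t; then s mod 51 is the inverse.
Euclidean algorithm:
  23 = 0·51 + 23
  51 = 2·23 + 5
  23 = 4·5 + 3
  5 = 1·3 + 2
  3 = 1·2 + 1
  2 = 2·1 + 0
gcd(23,51) = 1
Back-substitution gives: 23·(20) + 51·(-9) = 1
So 23⁻¹ ≡ 20 ≡ 20 (mod 51)
Check: 23 × 20 = 460 ≡ 1 (mod 51) ✓

23⁻¹ ≡ 20 (mod 51)


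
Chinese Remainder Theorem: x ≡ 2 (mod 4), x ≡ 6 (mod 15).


m₁ = 4, m₂ = 15, gcd = 1, so CRT applies. M = m₁·m₂ = 60
Let M₁ = M/m₁ = 15, M₂ = M/m₂ = 4
Find y₁ ≡ M₁⁻¹ (mod m₁): 15⁻¹ ≡ 3 (mod 4)
Find y₂ ≡ M₂⁻¹ (mod m₂): 4⁻¹ ≡ 4 (mod 15)
x = a₁·M₁·y₁ + a₂·M₂·y₂ = 2·15·3 + 6·4·4 = 186
Reduce mod 60: x ≡ 6
Check: 6 mod 4 = 2 ✓, 6 mod 15 = 6 ✓

x ≡ 6 (mod 60)


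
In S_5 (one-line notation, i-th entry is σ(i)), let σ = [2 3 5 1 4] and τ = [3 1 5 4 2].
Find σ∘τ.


σ∘τ: apply τ first, then σ
1 →τ 3 →σ 5
2 →τ 1 →σ 2
3 →τ 5 →σ 4
4 →τ 4 →σ 1
5 →τ 2 →σ 3

σ∘τ = [5 2 4 1 3]


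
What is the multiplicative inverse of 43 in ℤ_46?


Use the extended Euclidean algorithm to write 1 = 43·s + 46·t; then s mod 46 is the inverse.
Euclidean algorithm:
  43 = 0·46 + 43
  46 = 1·43 + 3
  43 = 14·3 + 1
  3 = 3·1 + 0
gcd(43,46) = 1
Back-substitution gives: 43·(15) + 46·(-14) = 1
So 43⁻¹ ≡ 15 ≡ 15 (mod 46)
Check: 43 × 15 = 645 ≡ 1 (mod 46) ✓

43⁻¹ ≡ 15 (mod 46)


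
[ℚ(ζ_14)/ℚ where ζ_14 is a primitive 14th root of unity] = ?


[ℚ(ζ_n):ℚ] = deg Φ_n(x) = φ(n). Here φ(14) = 6

[ℚ(ζ_14)/ℚ where ζ_14 is a primitive 14th root of unity] = 6


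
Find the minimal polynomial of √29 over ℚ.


√29 satisfies x² - 29 = 0, irreducible over ℚ since 29 is squarefree

Minimal polynomial: x² - 29


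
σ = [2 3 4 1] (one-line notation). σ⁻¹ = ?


To find σ⁻¹, swap domain and range:
σ(1) = 2 → σ⁻¹(2) = 1
σ(2) = 3 → σ⁻¹(3) = 2
σ(3) = 4 → σ⁻¹(4) = 3
σ(4) = 1 → σ⁻¹(1) = 4

σ⁻¹ = [4 1 2 3]


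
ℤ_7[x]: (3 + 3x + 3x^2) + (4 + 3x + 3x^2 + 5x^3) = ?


Add coefficients mod 7:
x^0: 3 + 4 = 0 (mod 7)
x^1: 3 + 3 = 6 (mod 7)
x^2: 3 + 3 = 6 (mod 7)
x^3: 0 + 5 = 5 (mod 7)
Result: 6x + 6x^2 + 5x^3

f + g = 6x + 6x^2 + 5x^3


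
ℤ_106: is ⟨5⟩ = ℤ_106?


g generates ℤ_n iff gcd(g, n) = 1
gcd(5, 106) = 1
Since gcd = 1, 5 is a generator.

Yes, 5 generates ℤ_106


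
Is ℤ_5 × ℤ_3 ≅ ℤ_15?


Comparing ℤ_5 × ℤ_3 and ℤ_15:
gcd(5,3) = 1, so ℤ_5 × ℤ_3 ≅ ℤ_15 (CRT)

Yes, ℤ_5 × ℤ_3 ≅ ℤ_15


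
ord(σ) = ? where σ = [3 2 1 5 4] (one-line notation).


Cycle decomposition: (1 3) (4 5)
Cycle lengths: 2, 2
Order = lcm(2, 2) = 2

ord(σ) = 2


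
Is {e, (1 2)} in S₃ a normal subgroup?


H = {e, (1 2)} in S₃
(1 3)(1 2)(1 3)⁻¹ = (2 3) ∉ {e, (1 2)}, so it is not normal

No, not a normal subgroup


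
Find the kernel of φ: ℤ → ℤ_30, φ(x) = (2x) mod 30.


Kernel = preimage of identity
ker(φ) = {x ∈ ℤ : 2x ≡ 0 (mod 30)}. gcd(2,30) = 2, so 2x ≡ 0 (mod 30) ⟺ x ≡ 0 (mod 30/2 = 15). Hence ker(φ) = 15ℤ

ker(φ) = 15ℤ


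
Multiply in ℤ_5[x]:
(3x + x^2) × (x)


Expand and collect like terms; reduce coefficients mod 5:
x^0: 0·0 = 0 ≡ 0 (mod 5)
x^1: 0·1 + 3·0 = 0 ≡ 0 (mod 5)
x^2: 3·1 + 1·0 = 3 ≡ 3 (mod 5)
x^3: 1·1 = 1 ≡ 1 (mod 5)
Result: 3x^2 + x^3

f · g = 3x^2 + x^3


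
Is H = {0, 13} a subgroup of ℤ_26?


Subgroup test for H = {0, 13} in (ℤ_26, +):
(1) 0 ∈ H? Yes
(2) Closure: for all a,b ∈ H, (a+b) mod 26 ∈ H? Yes
(3) Inverses: for all a ∈ H, -a mod 26 ∈ H? Yes

Yes, H is a subgroup of ℤ_26


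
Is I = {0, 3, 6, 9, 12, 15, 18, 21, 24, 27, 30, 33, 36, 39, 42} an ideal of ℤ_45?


Check ideal conditions for I = {0, 3, 6, 9, 12, 15, 18, 21, 24, 27, 30, 33, 36, 39, 42} in ℤ_45:
(1) I is an additive subgroup? Yes
(2) For r ∈ ℤ_45 and a ∈ I: r·a ∈ I? Yes

Yes, I is an ideal of ℤ_45


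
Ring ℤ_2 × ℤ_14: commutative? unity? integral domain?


Direct product ring; commutative with unity (1,1); but (1,0)·(0,1) = (0,0) gives zero divisors, so not an integral domain
Commutative: Yes
Integral domain: No
Has unity: Yes

ℤ_2 × ℤ_14: Commutative=Yes, Unity=Yes


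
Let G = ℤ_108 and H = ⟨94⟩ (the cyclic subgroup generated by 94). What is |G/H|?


|⟨94⟩| = n / gcd(94, 108) = 108 / 2 = 54
H is normal (ℤ_108 is abelian).
|G/H| = |G| / |H| = 108 / 54 = 2

|G/H| = 2


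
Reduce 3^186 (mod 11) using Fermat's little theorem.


Fermat's little theorem: if p is prime and gcd(a,p)=1, then a^(p-1) ≡ 1 (mod p)
p = 11 is prime, gcd(3,11) = 1
Reduce exponent: 186 mod 10 = 6
So 3^186 ≡ 3^6 (mod 11)
3^6 mod 11 = 3

3^186 ≡ 3 (mod 11)


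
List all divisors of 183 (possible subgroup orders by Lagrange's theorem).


Lagrange's theorem: |H| divides |G|
|G| = 183
Divisors of 183: 1, 3, 61, 183

Possible subgroup orders: {1, 3, 61, 183}


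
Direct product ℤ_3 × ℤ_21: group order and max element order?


|ℤ_3 × ℤ_21| = 3 × 21 = 63
Max element order = lcm(3,21) = 21
Cyclic? No (gcd=3)

|ℤ_3×ℤ_21| = 63, max element order = 21


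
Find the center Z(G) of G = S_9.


Z(G) = {g ∈ G | gx = xg for all x ∈ G}
S_n is non-abelian for n ≥ 3; Z(S_9) is trivial

Z(S_9) = {e}


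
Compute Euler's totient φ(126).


Factor n: 126 = 2 × 3^2 × 7
φ(n) = n · ∏(1 - 1/p) over distinct primes p | n
φ(126) = 126 · (1 - 1/2) · (1 - 1/3) · (1 - 1/7) = 36

φ(126) = 36


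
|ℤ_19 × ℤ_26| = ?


|A × B| = |A| · |B|
|ℤ_19 × ℤ_26| = 19 × 26 = 494

|ℤ_19 × ℤ_26| = 494


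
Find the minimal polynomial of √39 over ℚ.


√39 satisfies x² - 39 = 0, irreducible over ℚ since 39 is squarefree

Minimal polynomial: x² - 39
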